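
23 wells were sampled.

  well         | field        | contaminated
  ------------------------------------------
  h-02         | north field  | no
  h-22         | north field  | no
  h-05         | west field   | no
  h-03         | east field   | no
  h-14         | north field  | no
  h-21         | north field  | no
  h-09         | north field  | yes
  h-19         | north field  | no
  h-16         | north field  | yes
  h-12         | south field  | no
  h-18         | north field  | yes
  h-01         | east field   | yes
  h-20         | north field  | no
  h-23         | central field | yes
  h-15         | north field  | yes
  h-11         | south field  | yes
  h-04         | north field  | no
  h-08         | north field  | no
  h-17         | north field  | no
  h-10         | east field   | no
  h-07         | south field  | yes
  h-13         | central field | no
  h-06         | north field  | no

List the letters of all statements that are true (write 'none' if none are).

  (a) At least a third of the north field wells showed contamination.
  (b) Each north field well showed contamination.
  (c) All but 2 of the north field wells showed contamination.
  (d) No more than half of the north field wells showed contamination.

(d)

|A| = 14, |A ∩ B| = 4, |A ∖ B| = 10.
(a) |A ∩ B| / |A| ≥ 1/3: fails.
(b) A ⊆ B, i.e. every element of A is in B (|A ∖ B| = 0): fails.
(c) |A ∖ B| = 2: fails.
(d) |A ∩ B| ≤ |A ∖ B|: holds.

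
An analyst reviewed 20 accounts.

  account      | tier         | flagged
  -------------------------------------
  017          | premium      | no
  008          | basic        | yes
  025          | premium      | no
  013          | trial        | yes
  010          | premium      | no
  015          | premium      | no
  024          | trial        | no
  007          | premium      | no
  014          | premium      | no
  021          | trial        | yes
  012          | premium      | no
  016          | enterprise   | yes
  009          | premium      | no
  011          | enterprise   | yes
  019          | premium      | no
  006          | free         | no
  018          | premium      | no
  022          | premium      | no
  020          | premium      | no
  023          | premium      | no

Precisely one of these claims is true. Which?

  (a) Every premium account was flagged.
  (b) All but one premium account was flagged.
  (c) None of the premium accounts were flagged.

|A| = 13, |A ∩ B| = 0, |A ∖ B| = 13.
(a) requires A ⊆ B, i.e. every element of A is in B (|A ∖ B| = 0): false.
(b) requires |A ∖ B| = 1: false.
(c) requires A ∩ B = ∅ (|A ∩ B| = 0): true.

(c)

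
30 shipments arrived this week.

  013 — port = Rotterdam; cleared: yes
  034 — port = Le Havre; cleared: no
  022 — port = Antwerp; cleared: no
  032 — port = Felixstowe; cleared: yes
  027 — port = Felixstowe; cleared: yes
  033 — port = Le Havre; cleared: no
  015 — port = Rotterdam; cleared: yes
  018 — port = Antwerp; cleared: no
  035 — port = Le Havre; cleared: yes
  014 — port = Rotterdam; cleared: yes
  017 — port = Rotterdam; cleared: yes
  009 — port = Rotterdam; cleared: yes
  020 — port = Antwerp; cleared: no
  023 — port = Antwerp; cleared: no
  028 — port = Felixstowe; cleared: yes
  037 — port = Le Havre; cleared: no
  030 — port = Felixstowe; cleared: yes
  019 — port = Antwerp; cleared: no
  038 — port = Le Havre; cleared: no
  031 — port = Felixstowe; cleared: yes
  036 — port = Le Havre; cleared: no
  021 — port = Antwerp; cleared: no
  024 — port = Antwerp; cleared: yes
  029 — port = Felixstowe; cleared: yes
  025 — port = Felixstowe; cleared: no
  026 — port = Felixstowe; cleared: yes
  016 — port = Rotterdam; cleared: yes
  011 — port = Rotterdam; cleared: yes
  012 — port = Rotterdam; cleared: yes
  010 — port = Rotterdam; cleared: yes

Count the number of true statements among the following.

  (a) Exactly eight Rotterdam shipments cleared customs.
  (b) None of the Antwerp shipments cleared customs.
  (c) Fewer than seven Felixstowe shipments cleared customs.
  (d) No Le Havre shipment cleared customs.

(a) Rotterdam: |A| = 9, |A ∩ B| = 9; needs |A ∩ B| = 8 — false.
(b) Antwerp: |A| = 7, |A ∩ B| = 1; needs A ∩ B = ∅ (|A ∩ B| = 0) — false.
(c) Felixstowe: |A| = 8, |A ∩ B| = 7; needs |A ∩ B| < 7 — false.
(d) Le Havre: |A| = 6, |A ∩ B| = 1; needs A ∩ B = ∅ (|A ∩ B| = 0) — false.

0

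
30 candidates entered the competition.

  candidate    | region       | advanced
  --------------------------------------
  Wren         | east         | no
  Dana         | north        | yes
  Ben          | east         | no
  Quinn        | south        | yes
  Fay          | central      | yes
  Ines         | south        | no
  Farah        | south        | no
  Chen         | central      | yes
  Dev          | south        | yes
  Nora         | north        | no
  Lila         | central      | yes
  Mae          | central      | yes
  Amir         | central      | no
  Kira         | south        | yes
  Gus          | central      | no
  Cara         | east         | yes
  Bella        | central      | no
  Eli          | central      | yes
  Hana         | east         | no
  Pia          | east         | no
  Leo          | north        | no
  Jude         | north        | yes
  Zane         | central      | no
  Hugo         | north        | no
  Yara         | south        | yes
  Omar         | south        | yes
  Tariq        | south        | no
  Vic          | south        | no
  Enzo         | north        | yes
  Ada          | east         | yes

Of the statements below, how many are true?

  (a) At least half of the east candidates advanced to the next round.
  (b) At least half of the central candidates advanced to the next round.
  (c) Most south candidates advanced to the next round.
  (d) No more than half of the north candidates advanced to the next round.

3

(a) east: |A| = 6, |A ∩ B| = 2; needs |A ∩ B| ≥ |A ∖ B| — false.
(b) central: |A| = 9, |A ∩ B| = 5; needs |A ∩ B| ≥ |A ∖ B| — true.
(c) south: |A| = 9, |A ∩ B| = 5; needs |A ∩ B| > |A ∖ B| — true.
(d) north: |A| = 6, |A ∩ B| = 3; needs |A ∩ B| ≤ |A ∖ B| — true.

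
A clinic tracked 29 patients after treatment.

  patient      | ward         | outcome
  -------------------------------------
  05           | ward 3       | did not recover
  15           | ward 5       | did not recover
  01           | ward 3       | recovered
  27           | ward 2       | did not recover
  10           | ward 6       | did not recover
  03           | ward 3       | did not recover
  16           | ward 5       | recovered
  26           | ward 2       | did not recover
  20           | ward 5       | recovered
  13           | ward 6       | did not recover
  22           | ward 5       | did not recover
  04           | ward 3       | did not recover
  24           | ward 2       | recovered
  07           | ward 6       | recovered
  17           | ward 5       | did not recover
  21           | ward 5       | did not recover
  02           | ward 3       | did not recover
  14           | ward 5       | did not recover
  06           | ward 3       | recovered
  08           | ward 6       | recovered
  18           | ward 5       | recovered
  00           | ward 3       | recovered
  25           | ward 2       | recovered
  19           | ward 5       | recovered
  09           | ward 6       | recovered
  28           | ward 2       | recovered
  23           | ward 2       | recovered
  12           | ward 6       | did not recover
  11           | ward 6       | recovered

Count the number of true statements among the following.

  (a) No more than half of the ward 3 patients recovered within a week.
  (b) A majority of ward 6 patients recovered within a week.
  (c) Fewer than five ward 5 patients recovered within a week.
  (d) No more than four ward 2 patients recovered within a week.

(a) ward 3: |A| = 7, |A ∩ B| = 3; needs |A ∩ B| ≤ |A ∖ B| — true.
(b) ward 6: |A| = 7, |A ∩ B| = 4; needs |A ∩ B| > |A ∖ B| — true.
(c) ward 5: |A| = 9, |A ∩ B| = 4; needs |A ∩ B| < 5 — true.
(d) ward 2: |A| = 6, |A ∩ B| = 4; needs |A ∩ B| ≤ 4 — true.

4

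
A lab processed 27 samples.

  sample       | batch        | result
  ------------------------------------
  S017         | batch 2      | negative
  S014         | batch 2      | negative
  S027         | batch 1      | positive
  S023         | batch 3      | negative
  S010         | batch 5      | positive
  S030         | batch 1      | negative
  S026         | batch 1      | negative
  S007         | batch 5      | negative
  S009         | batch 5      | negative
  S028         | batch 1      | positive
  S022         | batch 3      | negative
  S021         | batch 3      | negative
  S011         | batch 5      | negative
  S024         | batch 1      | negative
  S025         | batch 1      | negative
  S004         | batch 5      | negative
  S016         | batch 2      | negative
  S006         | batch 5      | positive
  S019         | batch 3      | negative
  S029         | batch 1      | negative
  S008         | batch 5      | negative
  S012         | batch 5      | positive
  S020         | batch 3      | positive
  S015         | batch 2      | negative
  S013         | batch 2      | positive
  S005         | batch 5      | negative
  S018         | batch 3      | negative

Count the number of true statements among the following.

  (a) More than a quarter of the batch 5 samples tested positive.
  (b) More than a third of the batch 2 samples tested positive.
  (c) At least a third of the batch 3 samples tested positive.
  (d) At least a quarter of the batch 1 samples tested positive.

2

(a) batch 5: |A| = 9, |A ∩ B| = 3; needs |A ∩ B| / |A| > 1/4 — true.
(b) batch 2: |A| = 5, |A ∩ B| = 1; needs |A ∩ B| / |A| > 1/3 — false.
(c) batch 3: |A| = 6, |A ∩ B| = 1; needs |A ∩ B| / |A| ≥ 1/3 — false.
(d) batch 1: |A| = 7, |A ∩ B| = 2; needs |A ∩ B| / |A| ≥ 1/4 — true.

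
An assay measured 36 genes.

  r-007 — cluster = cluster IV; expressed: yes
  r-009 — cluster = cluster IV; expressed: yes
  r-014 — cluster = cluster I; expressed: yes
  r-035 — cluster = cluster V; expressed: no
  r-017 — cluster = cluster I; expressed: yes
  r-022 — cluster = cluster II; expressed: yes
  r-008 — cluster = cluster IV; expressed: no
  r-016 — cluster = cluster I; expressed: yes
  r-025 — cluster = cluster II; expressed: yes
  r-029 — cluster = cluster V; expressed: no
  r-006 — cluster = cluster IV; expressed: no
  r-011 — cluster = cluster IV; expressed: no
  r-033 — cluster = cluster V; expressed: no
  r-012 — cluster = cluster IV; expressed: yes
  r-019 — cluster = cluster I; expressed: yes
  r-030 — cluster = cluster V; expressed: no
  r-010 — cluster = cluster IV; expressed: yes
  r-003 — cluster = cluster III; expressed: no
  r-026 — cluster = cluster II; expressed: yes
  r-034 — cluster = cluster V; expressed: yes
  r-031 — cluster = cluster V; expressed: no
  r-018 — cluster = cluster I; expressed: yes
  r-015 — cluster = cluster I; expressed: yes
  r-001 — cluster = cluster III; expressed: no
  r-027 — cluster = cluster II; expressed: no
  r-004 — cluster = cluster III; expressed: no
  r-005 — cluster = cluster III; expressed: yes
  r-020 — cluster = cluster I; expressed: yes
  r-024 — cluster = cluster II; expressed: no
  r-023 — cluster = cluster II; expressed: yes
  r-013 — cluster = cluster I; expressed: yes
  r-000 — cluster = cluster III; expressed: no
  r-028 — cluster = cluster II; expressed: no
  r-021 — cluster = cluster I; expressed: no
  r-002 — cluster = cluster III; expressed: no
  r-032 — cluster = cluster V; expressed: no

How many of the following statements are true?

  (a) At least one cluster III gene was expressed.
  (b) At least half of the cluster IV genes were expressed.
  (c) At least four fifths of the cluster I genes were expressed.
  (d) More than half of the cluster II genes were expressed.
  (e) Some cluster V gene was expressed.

5

(a) cluster III: |A| = 6, |A ∩ B| = 1; needs A ∩ B ≠ ∅ (|A ∩ B| ≥ 1) — true.
(b) cluster IV: |A| = 7, |A ∩ B| = 4; needs |A ∩ B| ≥ |A ∖ B| — true.
(c) cluster I: |A| = 9, |A ∩ B| = 8; needs |A ∩ B| / |A| ≥ 4/5 — true.
(d) cluster II: |A| = 7, |A ∩ B| = 4; needs |A ∩ B| > |A ∖ B| — true.
(e) cluster V: |A| = 7, |A ∩ B| = 1; needs A ∩ B ≠ ∅ (|A ∩ B| ≥ 1) — true.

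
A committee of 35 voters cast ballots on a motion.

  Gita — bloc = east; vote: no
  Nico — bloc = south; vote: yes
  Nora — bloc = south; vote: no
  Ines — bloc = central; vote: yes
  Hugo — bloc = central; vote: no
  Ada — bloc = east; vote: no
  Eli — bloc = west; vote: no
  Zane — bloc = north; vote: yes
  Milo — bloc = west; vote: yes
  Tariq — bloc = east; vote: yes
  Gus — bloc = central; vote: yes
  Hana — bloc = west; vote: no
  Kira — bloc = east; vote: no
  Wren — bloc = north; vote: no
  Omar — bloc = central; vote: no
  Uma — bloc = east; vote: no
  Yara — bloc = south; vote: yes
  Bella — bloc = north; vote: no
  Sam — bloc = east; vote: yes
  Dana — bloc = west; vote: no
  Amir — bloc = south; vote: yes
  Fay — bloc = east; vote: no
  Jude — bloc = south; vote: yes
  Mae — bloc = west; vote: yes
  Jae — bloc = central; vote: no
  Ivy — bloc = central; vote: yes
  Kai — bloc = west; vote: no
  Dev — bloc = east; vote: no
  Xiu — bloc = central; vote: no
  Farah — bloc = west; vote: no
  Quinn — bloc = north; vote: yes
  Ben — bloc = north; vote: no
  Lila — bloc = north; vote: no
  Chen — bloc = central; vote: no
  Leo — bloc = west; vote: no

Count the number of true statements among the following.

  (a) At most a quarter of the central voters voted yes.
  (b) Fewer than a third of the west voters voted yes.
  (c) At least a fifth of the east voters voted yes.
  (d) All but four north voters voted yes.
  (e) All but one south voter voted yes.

4

(a) central: |A| = 8, |A ∩ B| = 3; needs |A ∩ B| / |A| ≤ 1/4 — false.
(b) west: |A| = 8, |A ∩ B| = 2; needs |A ∩ B| / |A| < 1/3 — true.
(c) east: |A| = 8, |A ∩ B| = 2; needs |A ∩ B| / |A| ≥ 1/5 — true.
(d) north: |A| = 6, |A ∩ B| = 2; needs |A ∖ B| = 4 — true.
(e) south: |A| = 5, |A ∩ B| = 4; needs |A ∖ B| = 1 — true.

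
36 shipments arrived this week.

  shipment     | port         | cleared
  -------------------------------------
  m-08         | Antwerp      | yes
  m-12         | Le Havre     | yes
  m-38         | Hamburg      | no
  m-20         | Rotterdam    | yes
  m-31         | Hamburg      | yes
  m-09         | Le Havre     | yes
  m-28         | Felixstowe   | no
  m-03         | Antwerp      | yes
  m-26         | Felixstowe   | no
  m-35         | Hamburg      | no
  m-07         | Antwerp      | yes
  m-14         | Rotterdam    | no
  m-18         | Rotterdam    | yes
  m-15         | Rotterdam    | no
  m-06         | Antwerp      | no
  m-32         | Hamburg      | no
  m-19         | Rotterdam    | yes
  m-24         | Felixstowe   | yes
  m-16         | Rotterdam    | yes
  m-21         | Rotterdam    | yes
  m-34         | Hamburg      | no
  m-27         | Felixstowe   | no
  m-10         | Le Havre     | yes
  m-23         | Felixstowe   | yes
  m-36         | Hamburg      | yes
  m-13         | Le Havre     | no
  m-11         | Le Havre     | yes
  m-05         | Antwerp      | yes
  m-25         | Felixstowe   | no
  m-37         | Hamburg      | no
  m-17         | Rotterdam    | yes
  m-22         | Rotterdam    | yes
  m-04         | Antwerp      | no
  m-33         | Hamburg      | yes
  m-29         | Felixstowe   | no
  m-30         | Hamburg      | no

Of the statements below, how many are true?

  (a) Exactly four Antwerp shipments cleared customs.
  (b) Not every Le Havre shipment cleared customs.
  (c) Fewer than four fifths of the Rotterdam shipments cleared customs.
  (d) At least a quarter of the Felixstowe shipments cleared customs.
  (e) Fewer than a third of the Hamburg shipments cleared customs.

(a) Antwerp: |A| = 6, |A ∩ B| = 4; needs |A ∩ B| = 4 — true.
(b) Le Havre: |A| = 5, |A ∩ B| = 4; needs A ⊄ B (|A ∖ B| ≥ 1) — true.
(c) Rotterdam: |A| = 9, |A ∩ B| = 7; needs |A ∩ B| / |A| < 4/5 — true.
(d) Felixstowe: |A| = 7, |A ∩ B| = 2; needs |A ∩ B| / |A| ≥ 1/4 — true.
(e) Hamburg: |A| = 9, |A ∩ B| = 3; needs |A ∩ B| / |A| < 1/3 — false.

4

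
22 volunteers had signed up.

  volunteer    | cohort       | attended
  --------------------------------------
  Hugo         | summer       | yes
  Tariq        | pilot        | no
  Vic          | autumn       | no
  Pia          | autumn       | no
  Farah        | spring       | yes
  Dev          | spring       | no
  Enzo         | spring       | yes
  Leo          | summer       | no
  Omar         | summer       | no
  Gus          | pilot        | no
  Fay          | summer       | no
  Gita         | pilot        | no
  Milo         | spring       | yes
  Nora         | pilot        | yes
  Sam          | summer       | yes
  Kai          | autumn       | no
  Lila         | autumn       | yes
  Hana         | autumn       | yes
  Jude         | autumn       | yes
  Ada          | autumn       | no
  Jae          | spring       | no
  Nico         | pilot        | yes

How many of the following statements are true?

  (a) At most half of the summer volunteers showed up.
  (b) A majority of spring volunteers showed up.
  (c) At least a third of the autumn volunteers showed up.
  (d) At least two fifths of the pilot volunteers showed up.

(a) summer: |A| = 5, |A ∩ B| = 2; needs |A ∩ B| ≤ |A ∖ B| — true.
(b) spring: |A| = 5, |A ∩ B| = 3; needs |A ∩ B| > |A ∖ B| — true.
(c) autumn: |A| = 7, |A ∩ B| = 3; needs |A ∩ B| / |A| ≥ 1/3 — true.
(d) pilot: |A| = 5, |A ∩ B| = 2; needs |A ∩ B| / |A| ≥ 2/5 — true.

4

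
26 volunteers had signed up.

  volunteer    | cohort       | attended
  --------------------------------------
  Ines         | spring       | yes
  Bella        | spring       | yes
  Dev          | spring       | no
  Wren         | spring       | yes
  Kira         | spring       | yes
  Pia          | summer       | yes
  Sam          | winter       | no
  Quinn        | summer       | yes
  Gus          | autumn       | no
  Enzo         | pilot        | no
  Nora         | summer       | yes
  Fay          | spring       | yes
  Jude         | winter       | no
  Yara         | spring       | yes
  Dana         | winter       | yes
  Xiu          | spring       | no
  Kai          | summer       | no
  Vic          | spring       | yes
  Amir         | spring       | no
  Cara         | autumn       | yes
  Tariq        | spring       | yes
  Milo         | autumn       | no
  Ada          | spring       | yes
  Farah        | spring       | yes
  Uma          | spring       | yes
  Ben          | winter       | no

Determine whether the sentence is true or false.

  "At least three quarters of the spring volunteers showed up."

True

'At least three quarters of the spring volunteers showed up' holds iff |A ∩ B| / |A| ≥ 3/4.
A (the restrictor) = {Ines, Bella, Dev, Wren, Kira, Fay, Yara, Xiu, Vic, Amir, Tariq, Ada, Farah, Uma}, |A| = 14.
A ∩ B = {Ines, Bella, Wren, Kira, Fay, Yara, Vic, Tariq, Ada, Farah, Uma}, so |A ∩ B| = 11.
A ∖ B = {Dev, Xiu, Amir}, so |A ∖ B| = 3.
|A ∩ B|/|A| = 11/14, so the statement is true.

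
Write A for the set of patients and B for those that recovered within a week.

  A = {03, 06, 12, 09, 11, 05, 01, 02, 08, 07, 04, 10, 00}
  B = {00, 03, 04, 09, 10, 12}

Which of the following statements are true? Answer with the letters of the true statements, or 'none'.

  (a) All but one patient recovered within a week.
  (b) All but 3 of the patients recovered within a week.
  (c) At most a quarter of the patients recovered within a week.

none

|A| = 13, |A ∩ B| = 6, |A ∖ B| = 7.
(a) |A ∖ B| = 1: fails.
(b) |A ∖ B| = 3: fails.
(c) |A ∩ B| / |A| ≤ 1/4: fails.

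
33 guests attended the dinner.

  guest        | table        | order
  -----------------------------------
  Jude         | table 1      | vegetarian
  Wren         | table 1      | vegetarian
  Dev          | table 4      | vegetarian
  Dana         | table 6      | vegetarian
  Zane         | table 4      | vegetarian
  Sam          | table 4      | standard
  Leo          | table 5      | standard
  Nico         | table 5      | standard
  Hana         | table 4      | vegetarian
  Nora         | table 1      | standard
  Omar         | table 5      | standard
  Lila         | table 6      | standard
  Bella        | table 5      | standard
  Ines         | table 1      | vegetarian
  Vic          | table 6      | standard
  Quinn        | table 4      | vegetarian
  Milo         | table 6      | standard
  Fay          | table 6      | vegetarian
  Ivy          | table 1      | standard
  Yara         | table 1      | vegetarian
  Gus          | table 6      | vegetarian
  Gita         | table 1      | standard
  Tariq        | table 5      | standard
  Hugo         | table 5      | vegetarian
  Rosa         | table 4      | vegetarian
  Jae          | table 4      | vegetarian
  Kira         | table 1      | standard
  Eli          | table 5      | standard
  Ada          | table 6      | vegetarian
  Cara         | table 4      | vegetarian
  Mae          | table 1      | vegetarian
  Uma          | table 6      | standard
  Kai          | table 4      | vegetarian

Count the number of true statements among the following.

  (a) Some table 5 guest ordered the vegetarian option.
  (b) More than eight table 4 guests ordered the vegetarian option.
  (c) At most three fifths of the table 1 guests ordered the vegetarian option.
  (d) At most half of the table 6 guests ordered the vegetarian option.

3

(a) table 5: |A| = 7, |A ∩ B| = 1; needs A ∩ B ≠ ∅ (|A ∩ B| ≥ 1) — true.
(b) table 4: |A| = 9, |A ∩ B| = 8; needs |A ∩ B| > 8 — false.
(c) table 1: |A| = 9, |A ∩ B| = 5; needs |A ∩ B| / |A| ≤ 3/5 — true.
(d) table 6: |A| = 8, |A ∩ B| = 4; needs |A ∩ B| ≤ |A ∖ B| — true.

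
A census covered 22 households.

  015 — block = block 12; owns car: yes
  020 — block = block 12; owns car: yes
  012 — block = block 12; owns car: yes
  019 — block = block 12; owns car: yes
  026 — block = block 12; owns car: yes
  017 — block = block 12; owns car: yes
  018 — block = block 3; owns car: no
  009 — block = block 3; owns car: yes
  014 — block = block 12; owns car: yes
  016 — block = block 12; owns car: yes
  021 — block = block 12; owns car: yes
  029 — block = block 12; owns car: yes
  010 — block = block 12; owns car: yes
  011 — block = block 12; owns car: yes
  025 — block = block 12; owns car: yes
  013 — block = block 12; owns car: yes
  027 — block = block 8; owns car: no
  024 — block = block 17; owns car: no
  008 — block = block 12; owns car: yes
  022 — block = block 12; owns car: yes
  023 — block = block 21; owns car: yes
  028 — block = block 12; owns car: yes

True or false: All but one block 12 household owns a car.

False

The determiner here denotes the relation: |A ∖ B| = 1.
|A| = 17, |A ∩ B| = 17, |A ∖ B| = 0.
|A ∖ B| = 0, so the statement is false.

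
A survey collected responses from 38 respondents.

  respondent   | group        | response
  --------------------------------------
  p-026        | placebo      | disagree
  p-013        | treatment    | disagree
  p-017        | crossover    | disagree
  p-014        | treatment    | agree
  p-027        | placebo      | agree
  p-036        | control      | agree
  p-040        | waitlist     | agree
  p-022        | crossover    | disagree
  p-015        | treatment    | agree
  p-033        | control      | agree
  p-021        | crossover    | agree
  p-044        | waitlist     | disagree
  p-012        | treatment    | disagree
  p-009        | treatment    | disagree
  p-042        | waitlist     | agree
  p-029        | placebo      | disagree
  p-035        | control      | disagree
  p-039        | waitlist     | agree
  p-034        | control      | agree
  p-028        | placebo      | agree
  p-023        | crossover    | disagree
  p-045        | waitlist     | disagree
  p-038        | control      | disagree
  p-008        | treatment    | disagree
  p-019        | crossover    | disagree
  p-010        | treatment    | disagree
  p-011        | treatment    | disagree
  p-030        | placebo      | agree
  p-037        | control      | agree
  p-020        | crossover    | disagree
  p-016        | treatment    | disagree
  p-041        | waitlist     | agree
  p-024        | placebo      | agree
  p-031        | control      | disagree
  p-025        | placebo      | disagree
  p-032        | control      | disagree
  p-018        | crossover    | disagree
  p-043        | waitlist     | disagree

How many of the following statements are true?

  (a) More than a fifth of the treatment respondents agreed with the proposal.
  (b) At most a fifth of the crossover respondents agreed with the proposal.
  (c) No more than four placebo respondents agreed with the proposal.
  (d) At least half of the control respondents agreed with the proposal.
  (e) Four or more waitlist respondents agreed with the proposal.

(a) treatment: |A| = 9, |A ∩ B| = 2; needs |A ∩ B| / |A| > 1/5 — true.
(b) crossover: |A| = 7, |A ∩ B| = 1; needs |A ∩ B| / |A| ≤ 1/5 — true.
(c) placebo: |A| = 7, |A ∩ B| = 4; needs |A ∩ B| ≤ 4 — true.
(d) control: |A| = 8, |A ∩ B| = 4; needs |A ∩ B| ≥ |A ∖ B| — true.
(e) waitlist: |A| = 7, |A ∩ B| = 4; needs |A ∩ B| ≥ 4 — true.

5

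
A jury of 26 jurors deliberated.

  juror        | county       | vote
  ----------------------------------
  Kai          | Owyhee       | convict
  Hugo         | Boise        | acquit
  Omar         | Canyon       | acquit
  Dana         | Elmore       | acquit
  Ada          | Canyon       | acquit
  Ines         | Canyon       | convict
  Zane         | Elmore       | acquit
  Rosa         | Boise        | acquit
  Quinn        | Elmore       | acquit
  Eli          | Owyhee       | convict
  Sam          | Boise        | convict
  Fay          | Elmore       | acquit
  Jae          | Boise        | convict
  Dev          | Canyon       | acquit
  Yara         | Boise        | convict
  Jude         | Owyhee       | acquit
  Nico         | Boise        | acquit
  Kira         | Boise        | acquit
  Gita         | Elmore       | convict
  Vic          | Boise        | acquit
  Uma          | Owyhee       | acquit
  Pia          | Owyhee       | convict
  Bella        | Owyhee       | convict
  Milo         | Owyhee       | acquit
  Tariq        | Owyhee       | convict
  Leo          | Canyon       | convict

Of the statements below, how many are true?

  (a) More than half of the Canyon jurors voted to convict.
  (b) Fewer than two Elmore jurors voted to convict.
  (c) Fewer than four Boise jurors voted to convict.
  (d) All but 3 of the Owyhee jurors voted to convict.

(a) Canyon: |A| = 5, |A ∩ B| = 2; needs |A ∩ B| > |A ∖ B| — false.
(b) Elmore: |A| = 5, |A ∩ B| = 1; needs |A ∩ B| < 2 — true.
(c) Boise: |A| = 8, |A ∩ B| = 3; needs |A ∩ B| < 4 — true.
(d) Owyhee: |A| = 8, |A ∩ B| = 5; needs |A ∖ B| = 3 — true.

3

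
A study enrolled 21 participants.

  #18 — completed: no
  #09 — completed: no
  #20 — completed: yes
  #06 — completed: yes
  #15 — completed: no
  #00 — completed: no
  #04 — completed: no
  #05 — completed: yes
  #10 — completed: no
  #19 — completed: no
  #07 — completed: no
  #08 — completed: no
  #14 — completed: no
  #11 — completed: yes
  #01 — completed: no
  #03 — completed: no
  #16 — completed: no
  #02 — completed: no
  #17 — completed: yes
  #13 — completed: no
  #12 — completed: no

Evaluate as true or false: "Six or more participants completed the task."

False

Truth condition: |A ∩ B| ≥ 6.
|A| = 21, |A ∩ B| = 5, |A ∖ B| = 16.
|A ∩ B| = 5, so the statement is false.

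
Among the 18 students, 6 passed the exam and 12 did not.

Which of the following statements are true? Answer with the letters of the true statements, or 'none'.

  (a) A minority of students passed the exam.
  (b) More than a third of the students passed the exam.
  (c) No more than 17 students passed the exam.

(a), (c)

|A| = 18, |A ∩ B| = 6, |A ∖ B| = 12.
(a) |A ∩ B| < |A ∖ B|: holds.
(b) |A ∩ B| / |A| > 1/3: fails.
(c) |A ∩ B| ≤ 17: holds.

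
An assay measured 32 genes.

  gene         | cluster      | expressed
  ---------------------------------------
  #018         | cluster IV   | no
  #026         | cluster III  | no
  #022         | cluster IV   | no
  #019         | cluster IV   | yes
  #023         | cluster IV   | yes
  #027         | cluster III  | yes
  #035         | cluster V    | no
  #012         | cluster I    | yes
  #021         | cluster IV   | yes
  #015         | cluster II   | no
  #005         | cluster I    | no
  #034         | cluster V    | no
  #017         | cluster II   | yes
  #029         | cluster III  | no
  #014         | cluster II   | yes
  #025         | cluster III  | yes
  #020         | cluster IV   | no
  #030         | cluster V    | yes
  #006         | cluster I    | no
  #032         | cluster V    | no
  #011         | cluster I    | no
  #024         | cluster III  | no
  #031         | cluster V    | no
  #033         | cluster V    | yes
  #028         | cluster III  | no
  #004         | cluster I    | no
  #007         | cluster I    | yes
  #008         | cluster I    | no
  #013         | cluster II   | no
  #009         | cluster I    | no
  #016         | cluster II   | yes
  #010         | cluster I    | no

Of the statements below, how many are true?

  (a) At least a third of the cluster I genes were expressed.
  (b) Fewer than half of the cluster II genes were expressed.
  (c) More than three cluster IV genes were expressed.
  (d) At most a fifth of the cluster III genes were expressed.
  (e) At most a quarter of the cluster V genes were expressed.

0

(a) cluster I: |A| = 9, |A ∩ B| = 2; needs |A ∩ B| / |A| ≥ 1/3 — false.
(b) cluster II: |A| = 5, |A ∩ B| = 3; needs |A ∩ B| < |A ∖ B| — false.
(c) cluster IV: |A| = 6, |A ∩ B| = 3; needs |A ∩ B| > 3 — false.
(d) cluster III: |A| = 6, |A ∩ B| = 2; needs |A ∩ B| / |A| ≤ 1/5 — false.
(e) cluster V: |A| = 6, |A ∩ B| = 2; needs |A ∩ B| / |A| ≤ 1/4 — false.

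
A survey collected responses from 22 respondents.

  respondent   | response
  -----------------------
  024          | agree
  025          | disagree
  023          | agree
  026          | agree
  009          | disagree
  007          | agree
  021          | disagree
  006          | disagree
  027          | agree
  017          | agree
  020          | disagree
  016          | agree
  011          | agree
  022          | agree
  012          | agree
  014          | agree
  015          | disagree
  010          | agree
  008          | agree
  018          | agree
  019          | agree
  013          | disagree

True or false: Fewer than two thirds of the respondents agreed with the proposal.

'Fewer than two thirds of the respondents agreed with the proposal' holds iff |A ∩ B| / |A| < 2/3.
|A| = 22, |A ∩ B| = 15, |A ∖ B| = 7.
|A ∩ B|/|A| = 15/22, so the statement is false.

False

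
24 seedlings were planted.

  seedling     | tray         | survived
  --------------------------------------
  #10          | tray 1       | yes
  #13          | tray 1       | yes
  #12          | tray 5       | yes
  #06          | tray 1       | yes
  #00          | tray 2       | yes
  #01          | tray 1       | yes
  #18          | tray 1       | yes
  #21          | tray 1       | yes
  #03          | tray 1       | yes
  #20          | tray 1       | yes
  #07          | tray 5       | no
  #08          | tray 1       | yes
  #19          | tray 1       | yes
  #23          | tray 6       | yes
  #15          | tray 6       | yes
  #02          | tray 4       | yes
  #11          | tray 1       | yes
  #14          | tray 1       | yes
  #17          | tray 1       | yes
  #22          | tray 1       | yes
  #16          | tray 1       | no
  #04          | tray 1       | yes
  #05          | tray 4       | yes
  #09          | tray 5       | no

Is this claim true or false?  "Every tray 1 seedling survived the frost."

The determiner here denotes the relation: A ⊆ B, i.e. every element of A is in B (|A ∖ B| = 0).
|A| = 16, |A ∩ B| = 15, |A ∖ B| = 1.
So the statement is false.

False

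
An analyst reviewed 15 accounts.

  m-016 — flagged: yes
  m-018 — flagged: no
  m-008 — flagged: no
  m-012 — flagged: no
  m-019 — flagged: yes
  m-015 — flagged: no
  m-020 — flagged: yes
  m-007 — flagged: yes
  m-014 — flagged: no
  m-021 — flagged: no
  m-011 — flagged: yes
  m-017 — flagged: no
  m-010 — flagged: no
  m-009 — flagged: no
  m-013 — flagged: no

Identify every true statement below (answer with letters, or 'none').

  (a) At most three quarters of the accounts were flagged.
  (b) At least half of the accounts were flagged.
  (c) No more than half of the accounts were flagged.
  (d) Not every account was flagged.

|A| = 15, |A ∩ B| = 5, |A ∖ B| = 10.
(a) |A ∩ B| / |A| ≤ 3/4: holds.
(b) |A ∩ B| ≥ |A ∖ B|: fails.
(c) |A ∩ B| ≤ |A ∖ B|: holds.
(d) A ⊄ B (|A ∖ B| ≥ 1): holds.

(a), (c), (d)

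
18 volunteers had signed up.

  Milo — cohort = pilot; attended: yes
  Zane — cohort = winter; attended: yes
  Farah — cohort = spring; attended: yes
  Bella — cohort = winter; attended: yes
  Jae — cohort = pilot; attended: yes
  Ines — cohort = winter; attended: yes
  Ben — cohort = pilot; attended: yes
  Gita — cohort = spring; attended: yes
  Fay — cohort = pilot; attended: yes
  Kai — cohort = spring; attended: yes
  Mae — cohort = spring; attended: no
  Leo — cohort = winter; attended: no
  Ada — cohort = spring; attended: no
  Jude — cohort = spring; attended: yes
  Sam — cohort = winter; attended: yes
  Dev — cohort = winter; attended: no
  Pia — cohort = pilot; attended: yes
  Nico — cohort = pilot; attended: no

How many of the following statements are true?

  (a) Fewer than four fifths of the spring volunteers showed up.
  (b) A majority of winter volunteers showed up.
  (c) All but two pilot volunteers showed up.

2

(a) spring: |A| = 6, |A ∩ B| = 4; needs |A ∩ B| / |A| < 4/5 — true.
(b) winter: |A| = 6, |A ∩ B| = 4; needs |A ∩ B| > |A ∖ B| — true.
(c) pilot: |A| = 6, |A ∩ B| = 5; needs |A ∖ B| = 2 — false.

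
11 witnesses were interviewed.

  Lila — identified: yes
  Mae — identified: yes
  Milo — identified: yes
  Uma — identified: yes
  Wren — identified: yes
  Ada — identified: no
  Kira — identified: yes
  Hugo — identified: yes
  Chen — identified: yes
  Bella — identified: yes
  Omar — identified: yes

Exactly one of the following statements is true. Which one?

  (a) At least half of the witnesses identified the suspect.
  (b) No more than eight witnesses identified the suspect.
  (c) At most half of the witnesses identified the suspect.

(a)

|A| = 11, |A ∩ B| = 10, |A ∖ B| = 1.
(a) requires |A ∩ B| ≥ |A ∖ B|: true.
(b) requires |A ∩ B| ≤ 8: false.
(c) requires |A ∩ B| ≤ |A ∖ B|: false.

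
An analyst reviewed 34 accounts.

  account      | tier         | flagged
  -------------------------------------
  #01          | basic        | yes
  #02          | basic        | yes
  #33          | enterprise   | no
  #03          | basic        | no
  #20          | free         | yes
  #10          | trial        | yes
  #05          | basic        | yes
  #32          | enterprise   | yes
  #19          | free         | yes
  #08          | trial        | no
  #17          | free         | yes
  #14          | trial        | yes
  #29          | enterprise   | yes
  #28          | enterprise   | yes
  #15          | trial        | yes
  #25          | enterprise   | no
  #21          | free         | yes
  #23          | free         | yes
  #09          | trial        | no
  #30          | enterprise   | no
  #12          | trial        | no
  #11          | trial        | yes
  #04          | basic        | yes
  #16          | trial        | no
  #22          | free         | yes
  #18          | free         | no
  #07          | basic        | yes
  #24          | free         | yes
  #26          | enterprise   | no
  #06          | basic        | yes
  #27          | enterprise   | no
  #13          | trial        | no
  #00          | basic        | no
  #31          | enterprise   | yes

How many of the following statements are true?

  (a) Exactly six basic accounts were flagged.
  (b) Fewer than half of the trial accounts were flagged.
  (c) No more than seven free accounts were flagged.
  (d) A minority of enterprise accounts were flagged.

4

(a) basic: |A| = 8, |A ∩ B| = 6; needs |A ∩ B| = 6 — true.
(b) trial: |A| = 9, |A ∩ B| = 4; needs |A ∩ B| < |A ∖ B| — true.
(c) free: |A| = 8, |A ∩ B| = 7; needs |A ∩ B| ≤ 7 — true.
(d) enterprise: |A| = 9, |A ∩ B| = 4; needs |A ∩ B| < |A ∖ B| — true.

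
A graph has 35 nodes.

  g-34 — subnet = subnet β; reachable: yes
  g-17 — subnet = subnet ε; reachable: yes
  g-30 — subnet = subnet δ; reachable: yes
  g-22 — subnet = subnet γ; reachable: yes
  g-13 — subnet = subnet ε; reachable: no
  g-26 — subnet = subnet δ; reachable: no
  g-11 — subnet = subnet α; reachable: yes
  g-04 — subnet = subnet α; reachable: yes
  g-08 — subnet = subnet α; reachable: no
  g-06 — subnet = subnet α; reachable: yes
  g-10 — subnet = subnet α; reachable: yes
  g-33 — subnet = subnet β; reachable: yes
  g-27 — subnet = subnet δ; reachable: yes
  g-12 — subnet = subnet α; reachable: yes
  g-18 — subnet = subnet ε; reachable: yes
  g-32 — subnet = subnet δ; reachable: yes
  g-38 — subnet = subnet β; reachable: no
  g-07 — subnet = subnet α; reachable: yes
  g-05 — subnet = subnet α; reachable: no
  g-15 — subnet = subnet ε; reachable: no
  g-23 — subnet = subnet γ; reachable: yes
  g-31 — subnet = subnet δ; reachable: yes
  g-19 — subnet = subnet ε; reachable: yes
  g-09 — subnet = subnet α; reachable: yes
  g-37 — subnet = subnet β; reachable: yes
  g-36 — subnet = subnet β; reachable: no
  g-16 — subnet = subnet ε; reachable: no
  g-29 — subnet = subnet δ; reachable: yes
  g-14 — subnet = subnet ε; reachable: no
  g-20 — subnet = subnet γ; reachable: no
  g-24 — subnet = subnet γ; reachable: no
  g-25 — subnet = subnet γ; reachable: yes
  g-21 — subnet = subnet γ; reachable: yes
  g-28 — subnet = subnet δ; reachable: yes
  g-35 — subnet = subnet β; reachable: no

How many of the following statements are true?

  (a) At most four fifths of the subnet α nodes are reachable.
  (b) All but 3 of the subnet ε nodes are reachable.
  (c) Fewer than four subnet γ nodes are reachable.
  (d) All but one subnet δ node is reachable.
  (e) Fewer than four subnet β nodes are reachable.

(a) subnet α: |A| = 9, |A ∩ B| = 7; needs |A ∩ B| / |A| ≤ 4/5 — true.
(b) subnet ε: |A| = 7, |A ∩ B| = 3; needs |A ∖ B| = 3 — false.
(c) subnet γ: |A| = 6, |A ∩ B| = 4; needs |A ∩ B| < 4 — false.
(d) subnet δ: |A| = 7, |A ∩ B| = 6; needs |A ∖ B| = 1 — true.
(e) subnet β: |A| = 6, |A ∩ B| = 3; needs |A ∩ B| < 4 — true.

3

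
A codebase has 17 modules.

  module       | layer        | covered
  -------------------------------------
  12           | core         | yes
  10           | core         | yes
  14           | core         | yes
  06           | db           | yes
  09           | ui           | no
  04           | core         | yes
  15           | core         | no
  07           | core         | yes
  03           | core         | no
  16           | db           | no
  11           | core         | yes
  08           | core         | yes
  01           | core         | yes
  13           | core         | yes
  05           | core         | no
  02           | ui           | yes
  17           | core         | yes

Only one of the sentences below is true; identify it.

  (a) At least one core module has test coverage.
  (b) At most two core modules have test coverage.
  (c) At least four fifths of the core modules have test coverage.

|A| = 13, |A ∩ B| = 10, |A ∖ B| = 3.
(a) requires A ∩ B ≠ ∅ (|A ∩ B| ≥ 1): true.
(b) requires |A ∩ B| ≤ 2: false.
(c) requires |A ∩ B| / |A| ≥ 4/5: false.

(a)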